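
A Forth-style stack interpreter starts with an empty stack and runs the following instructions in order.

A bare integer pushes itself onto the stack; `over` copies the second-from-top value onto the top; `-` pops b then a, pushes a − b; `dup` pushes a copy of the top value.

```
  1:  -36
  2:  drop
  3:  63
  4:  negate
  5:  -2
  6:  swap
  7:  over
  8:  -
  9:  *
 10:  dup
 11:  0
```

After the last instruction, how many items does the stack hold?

-36     -36
drop    (empty)
63      63
negate  -63
-2      -63 -2
swap    -2 -63
over    -2 -63 -2
-       -2 -61
*       122
dup     122 122
0       122 122 0

3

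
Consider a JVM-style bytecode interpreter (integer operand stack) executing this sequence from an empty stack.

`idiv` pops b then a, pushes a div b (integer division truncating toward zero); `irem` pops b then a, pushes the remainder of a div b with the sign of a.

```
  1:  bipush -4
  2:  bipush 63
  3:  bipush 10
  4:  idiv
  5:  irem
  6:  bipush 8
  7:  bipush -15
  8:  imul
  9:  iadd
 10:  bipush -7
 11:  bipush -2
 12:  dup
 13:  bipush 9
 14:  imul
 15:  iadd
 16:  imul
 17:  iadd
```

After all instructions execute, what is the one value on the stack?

16

bipush -4  -> -4
bipush 63  -> -4 63
bipush 10  -> -4 63 10
idiv       -> -4 6
irem       -> -4
bipush 8   -> -4 8
bipush -15 -> -4 8 -15
imul       -> -4 -120
iadd       -> -124
bipush -7  -> -124 -7
bipush -2  -> -124 -7 -2
dup        -> -124 -7 -2 -2
bipush 9   -> -124 -7 -2 -2 9
imul       -> -124 -7 -2 -18
iadd       -> -124 -7 -20
imul       -> -124 140
iadd       -> 16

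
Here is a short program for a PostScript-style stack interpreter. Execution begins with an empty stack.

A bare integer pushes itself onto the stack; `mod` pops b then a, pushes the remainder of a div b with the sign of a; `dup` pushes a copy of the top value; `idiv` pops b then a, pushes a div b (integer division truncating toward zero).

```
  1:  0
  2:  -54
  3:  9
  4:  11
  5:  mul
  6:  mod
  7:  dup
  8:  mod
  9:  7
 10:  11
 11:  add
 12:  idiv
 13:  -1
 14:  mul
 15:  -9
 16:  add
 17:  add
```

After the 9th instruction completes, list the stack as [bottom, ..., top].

[0, 0, 7]

0   -> 0
-54 -> 0 -54
9   -> 0 -54 9
11  -> 0 -54 9 11
mul -> 0 -54 99
mod -> 0 -54
dup -> 0 -54 -54
mod -> 0 0
7   -> 0 0 7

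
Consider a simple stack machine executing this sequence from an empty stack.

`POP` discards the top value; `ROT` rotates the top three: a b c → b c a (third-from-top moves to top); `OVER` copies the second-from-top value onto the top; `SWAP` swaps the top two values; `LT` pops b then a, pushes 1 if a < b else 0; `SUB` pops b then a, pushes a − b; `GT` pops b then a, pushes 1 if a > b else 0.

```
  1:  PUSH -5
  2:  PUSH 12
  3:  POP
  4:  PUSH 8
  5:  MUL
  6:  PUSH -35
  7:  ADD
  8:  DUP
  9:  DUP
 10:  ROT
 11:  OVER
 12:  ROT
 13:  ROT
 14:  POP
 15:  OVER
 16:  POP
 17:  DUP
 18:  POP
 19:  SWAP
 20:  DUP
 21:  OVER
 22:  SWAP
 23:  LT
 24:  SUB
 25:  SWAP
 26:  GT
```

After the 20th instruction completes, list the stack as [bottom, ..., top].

[-75, -75, -75, -75]

PUSH -5  -> -5
PUSH 12  -> -5 12
POP      -> -5
PUSH 8   -> -5 8
MUL      -> -40
PUSH -35 -> -40 -35
ADD      -> -75
DUP      -> -75 -75
DUP      -> -75 -75 -75
ROT      -> -75 -75 -75
OVER     -> -75 -75 -75 -75
ROT      -> -75 -75 -75 -75
ROT      -> -75 -75 -75 -75
POP      -> -75 -75 -75
OVER     -> -75 -75 -75 -75
POP      -> -75 -75 -75
DUP      -> -75 -75 -75 -75
POP      -> -75 -75 -75
SWAP     -> -75 -75 -75
DUP      -> -75 -75 -75 -75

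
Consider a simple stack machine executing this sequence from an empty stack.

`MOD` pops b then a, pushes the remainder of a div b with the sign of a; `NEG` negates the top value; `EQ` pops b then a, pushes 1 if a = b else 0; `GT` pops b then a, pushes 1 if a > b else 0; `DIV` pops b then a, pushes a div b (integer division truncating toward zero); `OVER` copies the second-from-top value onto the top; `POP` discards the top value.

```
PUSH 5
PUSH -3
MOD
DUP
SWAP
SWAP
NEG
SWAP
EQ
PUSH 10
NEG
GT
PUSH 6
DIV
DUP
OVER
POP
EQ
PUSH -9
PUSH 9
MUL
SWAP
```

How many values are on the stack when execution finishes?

2

PUSH 5  : 5
PUSH -3 : 5 -3
MOD     : 2
DUP     : 2 2
SWAP    : 2 2
SWAP    : 2 2
NEG     : 2 -2
SWAP    : -2 2
EQ      : 0
PUSH 10 : 0 10
NEG     : 0 -10
GT      : 1
PUSH 6  : 1 6
DIV     : 0
DUP     : 0 0
OVER    : 0 0 0
POP     : 0 0
EQ      : 1
PUSH -9 : 1 -9
PUSH 9  : 1 -9 9
MUL     : 1 -81
SWAP    : -81 1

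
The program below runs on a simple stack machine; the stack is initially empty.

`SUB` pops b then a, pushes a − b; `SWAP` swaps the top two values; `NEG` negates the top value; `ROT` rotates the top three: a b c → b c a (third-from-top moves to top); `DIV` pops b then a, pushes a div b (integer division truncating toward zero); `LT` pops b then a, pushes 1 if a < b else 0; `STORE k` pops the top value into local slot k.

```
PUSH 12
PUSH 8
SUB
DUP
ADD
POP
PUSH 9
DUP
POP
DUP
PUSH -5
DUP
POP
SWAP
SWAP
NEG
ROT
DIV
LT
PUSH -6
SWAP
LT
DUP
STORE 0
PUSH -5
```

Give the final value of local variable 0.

1

PUSH 12  12
PUSH 8   12 8
SUB      4
DUP      4 4
ADD      8
POP      (empty)
PUSH 9   9
DUP      9 9
POP      9
DUP      9 9
PUSH -5  9 9 -5
DUP      9 9 -5 -5
POP      9 9 -5
SWAP     9 -5 9
SWAP     9 9 -5
NEG      9 9 5
ROT      9 5 9
DIV      9 0
LT       0
PUSH -6  0 -6
SWAP     -6 0
LT       1
DUP      1 1
STORE 0  1
PUSH -5  1 -5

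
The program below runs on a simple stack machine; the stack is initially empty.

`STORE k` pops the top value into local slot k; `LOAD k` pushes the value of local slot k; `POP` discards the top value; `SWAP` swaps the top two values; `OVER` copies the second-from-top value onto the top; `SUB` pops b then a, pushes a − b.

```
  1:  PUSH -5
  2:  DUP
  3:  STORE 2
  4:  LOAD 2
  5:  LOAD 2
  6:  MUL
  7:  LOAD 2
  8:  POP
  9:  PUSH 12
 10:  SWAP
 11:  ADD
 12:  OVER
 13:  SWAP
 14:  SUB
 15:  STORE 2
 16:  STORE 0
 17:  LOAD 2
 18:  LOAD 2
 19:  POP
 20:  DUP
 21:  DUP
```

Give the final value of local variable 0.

PUSH -5 -> -5
DUP     -> -5 -5
STORE 2 -> -5
LOAD 2  -> -5 -5
LOAD 2  -> -5 -5 -5
MUL     -> -5 25
LOAD 2  -> -5 25 -5
POP     -> -5 25
PUSH 12 -> -5 25 12
SWAP    -> -5 12 25
ADD     -> -5 37
OVER    -> -5 37 -5
SWAP    -> -5 -5 37
SUB     -> -5 -42
STORE 2 -> -5
STORE 0 -> (empty)
LOAD 2  -> -42
LOAD 2  -> -42 -42
POP     -> -42
DUP     -> -42 -42
DUP     -> -42 -42 -42

-5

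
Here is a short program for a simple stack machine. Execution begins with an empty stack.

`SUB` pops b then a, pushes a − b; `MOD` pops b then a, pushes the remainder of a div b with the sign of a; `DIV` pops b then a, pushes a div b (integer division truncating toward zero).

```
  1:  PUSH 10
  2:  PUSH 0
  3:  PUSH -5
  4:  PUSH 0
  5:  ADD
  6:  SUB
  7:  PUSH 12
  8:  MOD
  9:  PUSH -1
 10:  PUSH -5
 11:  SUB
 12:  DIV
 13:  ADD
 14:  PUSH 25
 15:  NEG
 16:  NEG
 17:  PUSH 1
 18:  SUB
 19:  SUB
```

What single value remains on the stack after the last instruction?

-13

PUSH 10 → 10
PUSH 0  → 10 0
PUSH -5 → 10 0 -5
PUSH 0  → 10 0 -5 0
ADD     → 10 0 -5
SUB     → 10 5
PUSH 12 → 10 5 12
MOD     → 10 5
PUSH -1 → 10 5 -1
PUSH -5 → 10 5 -1 -5
SUB     → 10 5 4
DIV     → 10 1
ADD     → 11
PUSH 25 → 11 25
NEG     → 11 -25
NEG     → 11 25
PUSH 1  → 11 25 1
SUB     → 11 24
SUB     → -13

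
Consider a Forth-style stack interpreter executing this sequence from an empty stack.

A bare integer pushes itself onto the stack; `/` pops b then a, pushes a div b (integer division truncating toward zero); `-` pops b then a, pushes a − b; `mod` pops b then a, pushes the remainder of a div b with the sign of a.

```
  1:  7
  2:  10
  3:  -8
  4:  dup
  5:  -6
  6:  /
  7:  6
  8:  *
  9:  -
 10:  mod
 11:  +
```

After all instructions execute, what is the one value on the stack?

17

7   → [7]
10  → [7, 10]
-8  → [7, 10, -8]
dup → [7, 10, -8, -8]
-6  → [7, 10, -8, -8, -6]
/   → [7, 10, -8, 1]
6   → [7, 10, -8, 1, 6]
*   → [7, 10, -8, 6]
-   → [7, 10, -14]
mod → [7, 10]
+   → [17]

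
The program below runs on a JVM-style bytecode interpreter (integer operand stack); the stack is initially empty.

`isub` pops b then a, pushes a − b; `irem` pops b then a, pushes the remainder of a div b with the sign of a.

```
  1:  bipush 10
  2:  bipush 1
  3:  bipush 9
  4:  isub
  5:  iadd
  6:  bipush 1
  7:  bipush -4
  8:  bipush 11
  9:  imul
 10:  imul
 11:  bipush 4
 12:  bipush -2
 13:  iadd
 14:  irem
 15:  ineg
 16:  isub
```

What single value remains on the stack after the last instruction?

bipush 10 : 10
bipush 1  : 10 1
bipush 9  : 10 1 9
isub      : 10 -8
iadd      : 2
bipush 1  : 2 1
bipush -4 : 2 1 -4
bipush 11 : 2 1 -4 11
imul      : 2 1 -44
imul      : 2 -44
bipush 4  : 2 -44 4
bipush -2 : 2 -44 4 -2
iadd      : 2 -44 2
irem      : 2 0
ineg      : 2 0
isub      : 2

2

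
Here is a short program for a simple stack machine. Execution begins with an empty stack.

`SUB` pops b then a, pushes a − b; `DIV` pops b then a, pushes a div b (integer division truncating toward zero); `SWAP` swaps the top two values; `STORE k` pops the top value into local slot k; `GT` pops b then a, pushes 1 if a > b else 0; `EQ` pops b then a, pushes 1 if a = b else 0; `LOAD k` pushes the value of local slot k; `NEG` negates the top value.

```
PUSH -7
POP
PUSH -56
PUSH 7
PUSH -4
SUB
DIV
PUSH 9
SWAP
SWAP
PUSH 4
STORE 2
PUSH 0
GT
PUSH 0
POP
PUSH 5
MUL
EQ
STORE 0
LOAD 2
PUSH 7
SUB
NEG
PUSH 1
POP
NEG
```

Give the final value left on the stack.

PUSH -7   -7
POP       (empty)
PUSH -56  -56
PUSH 7    -56 7
PUSH -4   -56 7 -4
SUB       -56 11
DIV       -5
PUSH 9    -5 9
SWAP      9 -5
SWAP      -5 9
PUSH 4    -5 9 4
STORE 2   -5 9
PUSH 0    -5 9 0
GT        -5 1
PUSH 0    -5 1 0
POP       -5 1
PUSH 5    -5 1 5
MUL       -5 5
EQ        0
STORE 0   (empty)
LOAD 2    4
PUSH 7    4 7
SUB       -3
NEG       3
PUSH 1    3 1
POP       3
NEG       -3

-3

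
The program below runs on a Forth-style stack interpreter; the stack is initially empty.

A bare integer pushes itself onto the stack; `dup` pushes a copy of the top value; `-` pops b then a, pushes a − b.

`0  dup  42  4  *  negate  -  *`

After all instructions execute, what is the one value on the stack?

0

0      → 0
dup    → 0 0
42     → 0 0 42
4      → 0 0 42 4
*      → 0 0 168
negate → 0 0 -168
-      → 0 168
*      → 0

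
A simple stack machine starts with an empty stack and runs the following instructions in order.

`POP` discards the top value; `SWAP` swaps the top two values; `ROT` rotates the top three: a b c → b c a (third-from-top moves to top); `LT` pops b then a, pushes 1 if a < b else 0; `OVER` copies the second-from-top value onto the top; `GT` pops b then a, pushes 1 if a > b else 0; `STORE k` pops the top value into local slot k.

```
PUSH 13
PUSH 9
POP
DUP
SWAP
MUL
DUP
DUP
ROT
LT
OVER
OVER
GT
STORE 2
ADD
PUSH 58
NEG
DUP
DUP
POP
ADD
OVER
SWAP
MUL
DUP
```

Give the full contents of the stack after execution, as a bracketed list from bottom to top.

PUSH 13  13
PUSH 9   13 9
POP      13
DUP      13 13
SWAP     13 13
MUL      169
DUP      169 169
DUP      169 169 169
ROT      169 169 169
LT       169 0
OVER     169 0 169
OVER     169 0 169 0
GT       169 0 1
STORE 2  169 0
ADD      169
PUSH 58  169 58
NEG      169 -58
DUP      169 -58 -58
DUP      169 -58 -58 -58
POP      169 -58 -58
ADD      169 -116
OVER     169 -116 169
SWAP     169 169 -116
MUL      169 -19604
DUP      169 -19604 -19604

[169, -19604, -19604]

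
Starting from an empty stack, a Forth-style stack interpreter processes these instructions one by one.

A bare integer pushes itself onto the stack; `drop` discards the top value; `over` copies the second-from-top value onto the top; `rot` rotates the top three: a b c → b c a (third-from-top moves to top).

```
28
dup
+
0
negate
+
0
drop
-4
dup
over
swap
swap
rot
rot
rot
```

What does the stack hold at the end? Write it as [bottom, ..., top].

[56, -4, -4, -4]

28     → [28]
dup    → [28, 28]
+      → [56]
0      → [56, 0]
negate → [56, 0]
+      → [56]
0      → [56, 0]
drop   → [56]
-4     → [56, -4]
dup    → [56, -4, -4]
over   → [56, -4, -4, -4]
swap   → [56, -4, -4, -4]
swap   → [56, -4, -4, -4]
rot    → [56, -4, -4, -4]
rot    → [56, -4, -4, -4]
rot    → [56, -4, -4, -4]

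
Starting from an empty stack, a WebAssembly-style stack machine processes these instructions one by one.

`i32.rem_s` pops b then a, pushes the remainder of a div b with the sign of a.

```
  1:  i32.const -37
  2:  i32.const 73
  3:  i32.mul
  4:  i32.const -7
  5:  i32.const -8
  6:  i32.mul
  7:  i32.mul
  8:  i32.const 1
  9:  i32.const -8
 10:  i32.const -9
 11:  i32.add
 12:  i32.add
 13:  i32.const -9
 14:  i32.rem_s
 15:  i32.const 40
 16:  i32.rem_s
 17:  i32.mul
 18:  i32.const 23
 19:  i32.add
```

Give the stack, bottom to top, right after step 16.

[-151256, -7]

i32.const -37 → [-37]
i32.const 73  → [-37, 73]
i32.mul       → [-2701]
i32.const -7  → [-2701, -7]
i32.const -8  → [-2701, -7, -8]
i32.mul       → [-2701, 56]
i32.mul       → [-151256]
i32.const 1   → [-151256, 1]
i32.const -8  → [-151256, 1, -8]
i32.const -9  → [-151256, 1, -8, -9]
i32.add       → [-151256, 1, -17]
i32.add       → [-151256, -16]
i32.const -9  → [-151256, -16, -9]
i32.rem_s     → [-151256, -7]
i32.const 40  → [-151256, -7, 40]
i32.rem_s     → [-151256, -7]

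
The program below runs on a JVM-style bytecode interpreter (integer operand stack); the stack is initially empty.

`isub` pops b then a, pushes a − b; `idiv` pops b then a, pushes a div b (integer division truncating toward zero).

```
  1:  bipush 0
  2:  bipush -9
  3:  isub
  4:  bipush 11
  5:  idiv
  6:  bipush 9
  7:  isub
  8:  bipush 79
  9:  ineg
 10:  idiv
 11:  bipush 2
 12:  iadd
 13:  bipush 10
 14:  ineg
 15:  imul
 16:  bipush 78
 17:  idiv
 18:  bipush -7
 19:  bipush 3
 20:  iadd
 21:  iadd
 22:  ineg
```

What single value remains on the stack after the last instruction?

bipush 0  -> [0]
bipush -9 -> [0, -9]
isub      -> [9]
bipush 11 -> [9, 11]
idiv      -> [0]
bipush 9  -> [0, 9]
isub      -> [-9]
bipush 79 -> [-9, 79]
ineg      -> [-9, -79]
idiv      -> [0]
bipush 2  -> [0, 2]
iadd      -> [2]
bipush 10 -> [2, 10]
ineg      -> [2, -10]
imul      -> [-20]
bipush 78 -> [-20, 78]
idiv      -> [0]
bipush -7 -> [0, -7]
bipush 3  -> [0, -7, 3]
iadd      -> [0, -4]
iadd      -> [-4]
ineg      -> [4]

4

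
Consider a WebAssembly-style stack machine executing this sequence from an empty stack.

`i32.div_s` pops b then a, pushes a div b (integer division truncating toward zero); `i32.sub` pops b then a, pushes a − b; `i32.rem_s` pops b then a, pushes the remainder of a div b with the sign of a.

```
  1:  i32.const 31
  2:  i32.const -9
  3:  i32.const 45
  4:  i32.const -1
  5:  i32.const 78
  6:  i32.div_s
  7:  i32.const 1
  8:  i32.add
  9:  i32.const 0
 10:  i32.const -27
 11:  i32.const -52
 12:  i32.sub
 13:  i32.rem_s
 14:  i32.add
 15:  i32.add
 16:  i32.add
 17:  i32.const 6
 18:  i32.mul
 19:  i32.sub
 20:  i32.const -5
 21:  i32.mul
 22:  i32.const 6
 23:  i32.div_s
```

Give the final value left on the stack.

i32.const 31   31
i32.const -9   31 -9
i32.const 45   31 -9 45
i32.const -1   31 -9 45 -1
i32.const 78   31 -9 45 -1 78
i32.div_s      31 -9 45 0
i32.const 1    31 -9 45 0 1
i32.add        31 -9 45 1
i32.const 0    31 -9 45 1 0
i32.const -27  31 -9 45 1 0 -27
i32.const -52  31 -9 45 1 0 -27 -52
i32.sub        31 -9 45 1 0 25
i32.rem_s      31 -9 45 1 0
i32.add        31 -9 45 1
i32.add        31 -9 46
i32.add        31 37
i32.const 6    31 37 6
i32.mul        31 222
i32.sub        -191
i32.const -5   -191 -5
i32.mul        955
i32.const 6    955 6
i32.div_s      159

159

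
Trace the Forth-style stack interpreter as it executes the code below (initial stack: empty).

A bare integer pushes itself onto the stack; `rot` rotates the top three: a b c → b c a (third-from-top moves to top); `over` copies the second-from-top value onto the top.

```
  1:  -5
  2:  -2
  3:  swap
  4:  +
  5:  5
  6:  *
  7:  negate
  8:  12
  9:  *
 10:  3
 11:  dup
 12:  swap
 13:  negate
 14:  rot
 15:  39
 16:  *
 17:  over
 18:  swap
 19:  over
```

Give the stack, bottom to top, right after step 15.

[3, -3, 420, 39]

-5     : -5
-2     : -5 -2
swap   : -2 -5
+      : -7
5      : -7 5
*      : -35
negate : 35
12     : 35 12
*      : 420
3      : 420 3
dup    : 420 3 3
swap   : 420 3 3
negate : 420 3 -3
rot    : 3 -3 420
39     : 3 -3 420 39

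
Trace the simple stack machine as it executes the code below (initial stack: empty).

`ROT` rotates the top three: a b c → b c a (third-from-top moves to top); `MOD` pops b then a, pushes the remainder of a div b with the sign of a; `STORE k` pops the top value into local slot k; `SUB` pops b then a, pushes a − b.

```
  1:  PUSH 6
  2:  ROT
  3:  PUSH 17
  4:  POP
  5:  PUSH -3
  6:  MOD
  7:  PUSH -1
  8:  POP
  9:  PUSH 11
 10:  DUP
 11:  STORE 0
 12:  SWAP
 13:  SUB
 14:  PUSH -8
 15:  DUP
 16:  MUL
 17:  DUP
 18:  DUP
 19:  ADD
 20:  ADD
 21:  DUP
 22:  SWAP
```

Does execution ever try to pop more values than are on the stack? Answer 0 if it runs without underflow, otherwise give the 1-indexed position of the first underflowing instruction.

PUSH 6 : [6]
ROT  — needs 3 operands, stack has 1 → underflow

2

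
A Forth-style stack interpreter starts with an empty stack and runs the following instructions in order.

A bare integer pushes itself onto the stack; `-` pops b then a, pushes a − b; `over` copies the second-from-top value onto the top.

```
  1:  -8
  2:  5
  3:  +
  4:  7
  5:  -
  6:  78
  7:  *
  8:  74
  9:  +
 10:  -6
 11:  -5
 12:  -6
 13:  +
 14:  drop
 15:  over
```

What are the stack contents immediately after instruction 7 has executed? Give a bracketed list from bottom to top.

-8 -> -8
5  -> -8 5
+  -> -3
7  -> -3 7
-  -> -10
78 -> -10 78
*  -> -780

[-780]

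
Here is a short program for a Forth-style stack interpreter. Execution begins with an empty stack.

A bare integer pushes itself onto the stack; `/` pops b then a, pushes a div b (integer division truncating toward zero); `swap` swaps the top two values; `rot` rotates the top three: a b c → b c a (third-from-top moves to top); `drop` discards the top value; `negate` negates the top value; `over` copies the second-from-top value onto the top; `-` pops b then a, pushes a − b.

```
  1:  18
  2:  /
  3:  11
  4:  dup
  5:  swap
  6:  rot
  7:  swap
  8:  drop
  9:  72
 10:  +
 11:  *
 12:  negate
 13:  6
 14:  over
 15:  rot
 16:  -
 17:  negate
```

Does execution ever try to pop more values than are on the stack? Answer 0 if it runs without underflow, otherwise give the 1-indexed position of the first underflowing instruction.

18  18
/  — needs 2 operands, stack has 1 → underflow

2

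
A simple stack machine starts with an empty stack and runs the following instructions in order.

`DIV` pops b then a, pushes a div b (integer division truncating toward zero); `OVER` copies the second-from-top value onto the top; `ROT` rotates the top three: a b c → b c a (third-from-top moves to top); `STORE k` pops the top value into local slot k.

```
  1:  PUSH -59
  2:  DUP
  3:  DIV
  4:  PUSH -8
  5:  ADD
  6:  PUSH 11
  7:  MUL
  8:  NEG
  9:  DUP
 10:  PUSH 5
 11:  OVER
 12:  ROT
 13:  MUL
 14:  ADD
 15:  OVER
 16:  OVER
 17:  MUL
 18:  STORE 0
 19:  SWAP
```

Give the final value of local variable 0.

PUSH -59 → [-59]
DUP      → [-59, -59]
DIV      → [1]
PUSH -8  → [1, -8]
ADD      → [-7]
PUSH 11  → [-7, 11]
MUL      → [-77]
NEG      → [77]
DUP      → [77, 77]
PUSH 5   → [77, 77, 5]
OVER     → [77, 77, 5, 77]
ROT      → [77, 5, 77, 77]
MUL      → [77, 5, 5929]
ADD      → [77, 5934]
OVER     → [77, 5934, 77]
OVER     → [77, 5934, 77, 5934]
MUL      → [77, 5934, 456918]
STORE 0  → [77, 5934]
SWAP     → [5934, 77]

456918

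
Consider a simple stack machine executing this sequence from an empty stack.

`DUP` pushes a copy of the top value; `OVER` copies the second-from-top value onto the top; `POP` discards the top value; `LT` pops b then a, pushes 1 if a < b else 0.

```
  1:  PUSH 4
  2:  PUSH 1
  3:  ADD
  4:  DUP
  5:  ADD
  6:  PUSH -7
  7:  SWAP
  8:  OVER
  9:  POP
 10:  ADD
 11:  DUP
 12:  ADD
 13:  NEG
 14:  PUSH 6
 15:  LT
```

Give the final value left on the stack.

PUSH 4  → 4
PUSH 1  → 4 1
ADD     → 5
DUP     → 5 5
ADD     → 10
PUSH -7 → 10 -7
SWAP    → -7 10
OVER    → -7 10 -7
POP     → -7 10
ADD     → 3
DUP     → 3 3
ADD     → 6
NEG     → -6
PUSH 6  → -6 6
LT      → 1

1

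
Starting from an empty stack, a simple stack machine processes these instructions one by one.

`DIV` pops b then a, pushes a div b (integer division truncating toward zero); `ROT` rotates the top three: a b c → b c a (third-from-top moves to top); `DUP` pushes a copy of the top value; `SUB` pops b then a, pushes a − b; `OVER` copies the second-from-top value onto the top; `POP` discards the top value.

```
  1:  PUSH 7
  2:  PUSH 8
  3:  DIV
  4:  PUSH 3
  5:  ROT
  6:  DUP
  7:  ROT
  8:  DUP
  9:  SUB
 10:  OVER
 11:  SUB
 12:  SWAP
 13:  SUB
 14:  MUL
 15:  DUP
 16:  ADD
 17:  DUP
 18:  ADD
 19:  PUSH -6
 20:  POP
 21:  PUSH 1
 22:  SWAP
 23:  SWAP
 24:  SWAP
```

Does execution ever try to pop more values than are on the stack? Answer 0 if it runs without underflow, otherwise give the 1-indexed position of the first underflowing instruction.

PUSH 7  [7]
PUSH 8  [7, 8]
DIV     [0]
PUSH 3  [0, 3]
ROT  — needs 3 operands, stack has 2 → underflow

5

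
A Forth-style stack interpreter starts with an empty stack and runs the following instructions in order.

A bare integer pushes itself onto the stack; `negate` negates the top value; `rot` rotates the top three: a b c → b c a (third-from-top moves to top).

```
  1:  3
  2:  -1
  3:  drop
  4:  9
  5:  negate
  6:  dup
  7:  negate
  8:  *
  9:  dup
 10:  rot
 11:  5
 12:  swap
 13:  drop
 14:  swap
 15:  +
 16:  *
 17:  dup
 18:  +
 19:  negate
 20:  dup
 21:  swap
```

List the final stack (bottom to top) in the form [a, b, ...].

[-12312, -12312]

3      → 3
-1     → 3 -1
drop   → 3
9      → 3 9
negate → 3 -9
dup    → 3 -9 -9
negate → 3 -9 9
*      → 3 -81
dup    → 3 -81 -81
rot    → -81 -81 3
5      → -81 -81 3 5
swap   → -81 -81 5 3
drop   → -81 -81 5
swap   → -81 5 -81
+      → -81 -76
*      → 6156
dup    → 6156 6156
+      → 12312
negate → -12312
dup    → -12312 -12312
swap   → -12312 -12312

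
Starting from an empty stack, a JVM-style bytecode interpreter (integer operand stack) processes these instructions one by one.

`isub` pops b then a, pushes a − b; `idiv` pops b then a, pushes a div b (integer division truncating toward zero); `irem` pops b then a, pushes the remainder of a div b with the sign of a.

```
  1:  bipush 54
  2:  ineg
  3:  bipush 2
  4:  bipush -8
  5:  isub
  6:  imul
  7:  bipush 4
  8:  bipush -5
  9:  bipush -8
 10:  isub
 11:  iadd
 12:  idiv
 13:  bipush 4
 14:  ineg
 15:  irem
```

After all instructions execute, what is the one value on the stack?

-1

bipush 54  54
ineg       -54
bipush 2   -54 2
bipush -8  -54 2 -8
isub       -54 10
imul       -540
bipush 4   -540 4
bipush -5  -540 4 -5
bipush -8  -540 4 -5 -8
isub       -540 4 3
iadd       -540 7
idiv       -77
bipush 4   -77 4
ineg       -77 -4
irem       -1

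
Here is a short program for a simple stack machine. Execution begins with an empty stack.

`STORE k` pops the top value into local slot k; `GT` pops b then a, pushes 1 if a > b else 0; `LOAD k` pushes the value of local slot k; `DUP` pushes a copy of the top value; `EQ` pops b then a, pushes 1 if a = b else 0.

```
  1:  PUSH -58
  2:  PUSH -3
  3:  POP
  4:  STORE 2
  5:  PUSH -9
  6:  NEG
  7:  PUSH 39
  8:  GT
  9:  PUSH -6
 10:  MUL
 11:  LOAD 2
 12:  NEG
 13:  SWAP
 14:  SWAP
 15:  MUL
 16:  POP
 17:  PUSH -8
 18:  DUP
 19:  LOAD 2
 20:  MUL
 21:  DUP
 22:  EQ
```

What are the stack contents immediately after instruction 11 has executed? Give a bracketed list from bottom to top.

PUSH -58  -58
PUSH -3   -58 -3
POP       -58
STORE 2   (empty)
PUSH -9   -9
NEG       9
PUSH 39   9 39
GT        0
PUSH -6   0 -6
MUL       0
LOAD 2    0 -58

[0, -58]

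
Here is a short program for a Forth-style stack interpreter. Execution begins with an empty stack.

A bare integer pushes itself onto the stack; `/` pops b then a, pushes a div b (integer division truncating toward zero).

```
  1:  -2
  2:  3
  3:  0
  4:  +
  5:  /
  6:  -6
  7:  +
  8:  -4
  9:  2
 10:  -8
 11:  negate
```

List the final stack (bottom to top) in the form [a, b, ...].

[-6, -4, 2, 8]

-2     : [-2]
3      : [-2, 3]
0      : [-2, 3, 0]
+      : [-2, 3]
/      : [0]
-6     : [0, -6]
+      : [-6]
-4     : [-6, -4]
2      : [-6, -4, 2]
-8     : [-6, -4, 2, -8]
negate : [-6, -4, 2, 8]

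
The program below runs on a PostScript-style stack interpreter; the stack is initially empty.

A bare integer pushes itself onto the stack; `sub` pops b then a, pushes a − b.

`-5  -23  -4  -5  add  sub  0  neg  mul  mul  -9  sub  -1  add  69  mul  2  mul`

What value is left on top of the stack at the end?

1104

-5   [-5]
-23  [-5, -23]
-4   [-5, -23, -4]
-5   [-5, -23, -4, -5]
add  [-5, -23, -9]
sub  [-5, -14]
0    [-5, -14, 0]
neg  [-5, -14, 0]
mul  [-5, 0]
mul  [0]
-9   [0, -9]
sub  [9]
-1   [9, -1]
add  [8]
69   [8, 69]
mul  [552]
2    [552, 2]
mul  [1104]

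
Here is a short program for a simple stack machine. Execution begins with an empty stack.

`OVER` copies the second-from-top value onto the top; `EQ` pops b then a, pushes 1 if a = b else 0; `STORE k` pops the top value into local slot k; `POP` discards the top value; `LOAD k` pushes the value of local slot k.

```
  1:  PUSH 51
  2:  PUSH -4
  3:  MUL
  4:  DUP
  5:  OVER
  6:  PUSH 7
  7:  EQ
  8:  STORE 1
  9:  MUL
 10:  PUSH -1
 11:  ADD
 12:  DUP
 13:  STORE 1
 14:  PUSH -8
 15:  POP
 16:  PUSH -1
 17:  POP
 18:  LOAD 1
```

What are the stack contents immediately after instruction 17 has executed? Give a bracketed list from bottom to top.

[41615]

PUSH 51 -> 51
PUSH -4 -> 51 -4
MUL     -> -204
DUP     -> -204 -204
OVER    -> -204 -204 -204
PUSH 7  -> -204 -204 -204 7
EQ      -> -204 -204 0
STORE 1 -> -204 -204
MUL     -> 41616
PUSH -1 -> 41616 -1
ADD     -> 41615
DUP     -> 41615 41615
STORE 1 -> 41615
PUSH -8 -> 41615 -8
POP     -> 41615
PUSH -1 -> 41615 -1
POP     -> 41615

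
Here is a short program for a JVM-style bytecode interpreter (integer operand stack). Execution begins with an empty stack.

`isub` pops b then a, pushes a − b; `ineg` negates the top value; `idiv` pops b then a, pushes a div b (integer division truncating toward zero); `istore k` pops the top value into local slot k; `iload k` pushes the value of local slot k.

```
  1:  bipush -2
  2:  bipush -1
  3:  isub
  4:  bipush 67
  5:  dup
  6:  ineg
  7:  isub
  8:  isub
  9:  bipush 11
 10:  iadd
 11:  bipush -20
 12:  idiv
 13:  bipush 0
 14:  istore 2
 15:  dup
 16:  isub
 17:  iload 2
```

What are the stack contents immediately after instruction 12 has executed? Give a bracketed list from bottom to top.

[6]

bipush -2  : [-2]
bipush -1  : [-2, -1]
isub       : [-1]
bipush 67  : [-1, 67]
dup        : [-1, 67, 67]
ineg       : [-1, 67, -67]
isub       : [-1, 134]
isub       : [-135]
bipush 11  : [-135, 11]
iadd       : [-124]
bipush -20 : [-124, -20]
idiv       : [6]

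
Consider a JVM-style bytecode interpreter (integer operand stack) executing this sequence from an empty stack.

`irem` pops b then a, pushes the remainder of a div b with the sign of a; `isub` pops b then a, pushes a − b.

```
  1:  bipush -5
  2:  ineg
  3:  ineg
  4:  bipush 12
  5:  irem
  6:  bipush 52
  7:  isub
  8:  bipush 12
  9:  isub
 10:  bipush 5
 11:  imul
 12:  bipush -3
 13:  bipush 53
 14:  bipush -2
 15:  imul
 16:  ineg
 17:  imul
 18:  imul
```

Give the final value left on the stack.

109710

bipush -5 → -5
ineg      → 5
ineg      → -5
bipush 12 → -5 12
irem      → -5
bipush 52 → -5 52
isub      → -57
bipush 12 → -57 12
isub      → -69
bipush 5  → -69 5
imul      → -345
bipush -3 → -345 -3
bipush 53 → -345 -3 53
bipush -2 → -345 -3 53 -2
imul      → -345 -3 -106
ineg      → -345 -3 106
imul      → -345 -318
imul      → 109710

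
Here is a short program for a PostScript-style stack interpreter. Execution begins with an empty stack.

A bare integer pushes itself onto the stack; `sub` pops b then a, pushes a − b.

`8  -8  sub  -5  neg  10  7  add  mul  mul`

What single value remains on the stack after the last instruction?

8    [8]
-8   [8, -8]
sub  [16]
-5   [16, -5]
neg  [16, 5]
10   [16, 5, 10]
7    [16, 5, 10, 7]
add  [16, 5, 17]
mul  [16, 85]
mul  [1360]

1360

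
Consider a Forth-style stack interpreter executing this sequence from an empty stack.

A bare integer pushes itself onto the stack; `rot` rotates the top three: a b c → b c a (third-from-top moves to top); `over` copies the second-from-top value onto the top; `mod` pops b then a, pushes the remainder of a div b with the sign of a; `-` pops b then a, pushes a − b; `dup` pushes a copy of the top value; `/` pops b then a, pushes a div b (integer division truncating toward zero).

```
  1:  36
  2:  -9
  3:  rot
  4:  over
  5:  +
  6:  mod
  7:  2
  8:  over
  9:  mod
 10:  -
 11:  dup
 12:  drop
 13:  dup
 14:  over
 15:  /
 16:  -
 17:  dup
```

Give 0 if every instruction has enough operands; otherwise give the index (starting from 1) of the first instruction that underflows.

3

36  36
-9  36 -9
rot  — needs 3 operands, stack has 2 → underflow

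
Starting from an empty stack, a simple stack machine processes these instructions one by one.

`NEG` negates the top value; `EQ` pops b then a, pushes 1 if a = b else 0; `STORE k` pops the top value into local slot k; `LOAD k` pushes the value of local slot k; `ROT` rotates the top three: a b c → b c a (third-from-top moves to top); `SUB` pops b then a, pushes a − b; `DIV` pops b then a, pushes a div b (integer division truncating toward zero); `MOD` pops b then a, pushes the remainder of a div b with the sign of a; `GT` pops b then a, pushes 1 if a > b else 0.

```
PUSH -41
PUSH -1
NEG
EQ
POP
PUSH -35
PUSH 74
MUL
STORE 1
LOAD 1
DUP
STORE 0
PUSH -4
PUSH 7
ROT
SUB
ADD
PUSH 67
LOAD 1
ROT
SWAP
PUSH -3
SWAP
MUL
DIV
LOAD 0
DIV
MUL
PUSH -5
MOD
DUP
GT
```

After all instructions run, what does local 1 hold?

PUSH -41  -41
PUSH -1   -41 -1
NEG       -41 1
EQ        0
POP       (empty)
PUSH -35  -35
PUSH 74   -35 74
MUL       -2590
STORE 1   (empty)
LOAD 1    -2590
DUP       -2590 -2590
STORE 0   -2590
PUSH -4   -2590 -4
PUSH 7    -2590 -4 7
ROT       -4 7 -2590
SUB       -4 2597
ADD       2593
PUSH 67   2593 67
LOAD 1    2593 67 -2590
ROT       67 -2590 2593
SWAP      67 2593 -2590
PUSH -3   67 2593 -2590 -3
SWAP      67 2593 -3 -2590
MUL       67 2593 7770
DIV       67 0
LOAD 0    67 0 -2590
DIV       67 0
MUL       0
PUSH -5   0 -5
MOD       0
DUP       0 0
GT        0

-2590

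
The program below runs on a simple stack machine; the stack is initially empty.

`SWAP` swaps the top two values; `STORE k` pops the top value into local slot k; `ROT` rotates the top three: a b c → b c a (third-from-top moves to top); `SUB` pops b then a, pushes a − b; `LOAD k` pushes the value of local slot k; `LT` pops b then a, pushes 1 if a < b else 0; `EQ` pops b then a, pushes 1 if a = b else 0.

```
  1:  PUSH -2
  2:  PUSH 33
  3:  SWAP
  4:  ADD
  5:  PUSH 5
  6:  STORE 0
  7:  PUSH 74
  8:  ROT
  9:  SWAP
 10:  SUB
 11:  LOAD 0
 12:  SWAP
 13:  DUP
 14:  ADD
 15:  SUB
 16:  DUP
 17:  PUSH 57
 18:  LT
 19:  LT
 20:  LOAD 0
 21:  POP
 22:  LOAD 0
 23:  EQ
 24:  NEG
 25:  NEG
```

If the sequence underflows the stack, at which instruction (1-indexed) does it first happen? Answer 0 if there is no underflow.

8

PUSH -2 -> -2
PUSH 33 -> -2 33
SWAP    -> 33 -2
ADD     -> 31
PUSH 5  -> 31 5
STORE 0 -> 31
PUSH 74 -> 31 74
ROT  — needs 3 operands, stack has 2 → underflow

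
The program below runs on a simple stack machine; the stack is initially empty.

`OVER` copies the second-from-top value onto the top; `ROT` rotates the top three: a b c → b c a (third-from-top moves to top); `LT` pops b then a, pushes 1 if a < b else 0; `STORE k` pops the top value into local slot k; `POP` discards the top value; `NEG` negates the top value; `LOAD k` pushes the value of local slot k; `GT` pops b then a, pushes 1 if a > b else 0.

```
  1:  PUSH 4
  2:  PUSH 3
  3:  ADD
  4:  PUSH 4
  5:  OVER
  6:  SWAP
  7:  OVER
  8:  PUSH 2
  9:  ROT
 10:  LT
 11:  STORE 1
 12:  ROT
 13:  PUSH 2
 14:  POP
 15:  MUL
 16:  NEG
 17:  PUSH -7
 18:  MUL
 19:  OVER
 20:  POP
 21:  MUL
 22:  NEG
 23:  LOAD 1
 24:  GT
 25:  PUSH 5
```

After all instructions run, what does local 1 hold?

PUSH 4  → 4
PUSH 3  → 4 3
ADD     → 7
PUSH 4  → 7 4
OVER    → 7 4 7
SWAP    → 7 7 4
OVER    → 7 7 4 7
PUSH 2  → 7 7 4 7 2
ROT     → 7 7 7 2 4
LT      → 7 7 7 1
STORE 1 → 7 7 7
ROT     → 7 7 7
PUSH 2  → 7 7 7 2
POP     → 7 7 7
MUL     → 7 49
NEG     → 7 -49
PUSH -7 → 7 -49 -7
MUL     → 7 343
OVER    → 7 343 7
POP     → 7 343
MUL     → 2401
NEG     → -2401
LOAD 1  → -2401 1
GT      → 0
PUSH 5  → 0 5

1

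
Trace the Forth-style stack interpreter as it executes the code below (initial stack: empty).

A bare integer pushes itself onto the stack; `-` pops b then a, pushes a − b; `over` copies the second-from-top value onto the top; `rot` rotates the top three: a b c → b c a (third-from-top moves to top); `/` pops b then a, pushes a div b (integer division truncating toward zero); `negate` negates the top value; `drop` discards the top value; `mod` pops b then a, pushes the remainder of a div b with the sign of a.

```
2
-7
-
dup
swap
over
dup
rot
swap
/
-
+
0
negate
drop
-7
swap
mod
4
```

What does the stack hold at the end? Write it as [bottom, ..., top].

2      -> 2
-7     -> 2 -7
-      -> 9
dup    -> 9 9
swap   -> 9 9
over   -> 9 9 9
dup    -> 9 9 9 9
rot    -> 9 9 9 9
swap   -> 9 9 9 9
/      -> 9 9 1
-      -> 9 8
+      -> 17
0      -> 17 0
negate -> 17 0
drop   -> 17
-7     -> 17 -7
swap   -> -7 17
mod    -> -7
4      -> -7 4

[-7, 4]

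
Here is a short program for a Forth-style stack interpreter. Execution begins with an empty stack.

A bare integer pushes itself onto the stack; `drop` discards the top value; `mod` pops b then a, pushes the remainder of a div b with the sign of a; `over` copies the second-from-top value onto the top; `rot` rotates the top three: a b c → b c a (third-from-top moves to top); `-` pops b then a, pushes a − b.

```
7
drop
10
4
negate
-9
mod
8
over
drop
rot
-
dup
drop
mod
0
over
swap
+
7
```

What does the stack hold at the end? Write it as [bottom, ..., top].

[0, 0, 7]

7      : 7
drop   : (empty)
10     : 10
4      : 10 4
negate : 10 -4
-9     : 10 -4 -9
mod    : 10 -4
8      : 10 -4 8
over   : 10 -4 8 -4
drop   : 10 -4 8
rot    : -4 8 10
-      : -4 -2
dup    : -4 -2 -2
drop   : -4 -2
mod    : 0
0      : 0 0
over   : 0 0 0
swap   : 0 0 0
+      : 0 0
7      : 0 0 7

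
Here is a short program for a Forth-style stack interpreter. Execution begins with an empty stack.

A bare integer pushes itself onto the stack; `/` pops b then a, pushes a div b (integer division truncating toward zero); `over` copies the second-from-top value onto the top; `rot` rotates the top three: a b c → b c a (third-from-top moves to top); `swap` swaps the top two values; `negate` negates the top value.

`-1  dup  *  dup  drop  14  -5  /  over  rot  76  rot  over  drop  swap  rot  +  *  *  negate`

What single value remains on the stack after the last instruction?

-1     -> -1
dup    -> -1 -1
*      -> 1
dup    -> 1 1
drop   -> 1
14     -> 1 14
-5     -> 1 14 -5
/      -> 1 -2
over   -> 1 -2 1
rot    -> -2 1 1
76     -> -2 1 1 76
rot    -> -2 1 76 1
over   -> -2 1 76 1 76
drop   -> -2 1 76 1
swap   -> -2 1 1 76
rot    -> -2 1 76 1
+      -> -2 1 77
*      -> -2 77
*      -> -154
negate -> 154

154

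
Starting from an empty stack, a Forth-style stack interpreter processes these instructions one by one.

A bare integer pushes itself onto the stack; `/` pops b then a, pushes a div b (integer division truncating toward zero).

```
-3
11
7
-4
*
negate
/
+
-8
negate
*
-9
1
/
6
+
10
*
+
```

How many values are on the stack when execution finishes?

1

-3     → [-3]
11     → [-3, 11]
7      → [-3, 11, 7]
-4     → [-3, 11, 7, -4]
*      → [-3, 11, -28]
negate → [-3, 11, 28]
/      → [-3, 0]
+      → [-3]
-8     → [-3, -8]
negate → [-3, 8]
*      → [-24]
-9     → [-24, -9]
1      → [-24, -9, 1]
/      → [-24, -9]
6      → [-24, -9, 6]
+      → [-24, -3]
10     → [-24, -3, 10]
*      → [-24, -30]
+      → [-54]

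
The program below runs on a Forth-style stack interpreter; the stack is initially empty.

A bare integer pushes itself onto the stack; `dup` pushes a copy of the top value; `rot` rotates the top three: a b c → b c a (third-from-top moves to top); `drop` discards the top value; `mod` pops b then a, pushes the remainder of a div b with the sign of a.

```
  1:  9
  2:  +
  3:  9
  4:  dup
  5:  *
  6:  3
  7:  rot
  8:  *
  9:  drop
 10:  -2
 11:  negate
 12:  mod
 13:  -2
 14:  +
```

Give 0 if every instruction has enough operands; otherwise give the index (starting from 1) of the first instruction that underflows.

2

9 -> 9
+  — needs 2 operands, stack has 1 → underflow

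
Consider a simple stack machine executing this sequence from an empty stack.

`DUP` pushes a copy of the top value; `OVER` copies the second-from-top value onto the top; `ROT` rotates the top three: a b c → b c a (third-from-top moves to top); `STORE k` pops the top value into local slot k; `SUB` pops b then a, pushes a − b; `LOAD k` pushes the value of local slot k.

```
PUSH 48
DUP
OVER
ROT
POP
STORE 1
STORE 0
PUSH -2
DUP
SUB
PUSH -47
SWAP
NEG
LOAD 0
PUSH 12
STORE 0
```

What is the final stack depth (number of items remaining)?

3

PUSH 48   48
DUP       48 48
OVER      48 48 48
ROT       48 48 48
POP       48 48
STORE 1   48
STORE 0   (empty)
PUSH -2   -2
DUP       -2 -2
SUB       0
PUSH -47  0 -47
SWAP      -47 0
NEG       -47 0
LOAD 0    -47 0 48
PUSH 12   -47 0 48 12
STORE 0   -47 0 48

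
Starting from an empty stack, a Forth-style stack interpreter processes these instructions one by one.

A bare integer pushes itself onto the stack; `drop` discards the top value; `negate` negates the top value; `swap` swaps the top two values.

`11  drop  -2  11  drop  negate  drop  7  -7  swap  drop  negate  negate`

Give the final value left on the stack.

-7

11     : [11]
drop   : []
-2     : [-2]
11     : [-2, 11]
drop   : [-2]
negate : [2]
drop   : []
7      : [7]
-7     : [7, -7]
swap   : [-7, 7]
drop   : [-7]
negate : [7]
negate : [-7]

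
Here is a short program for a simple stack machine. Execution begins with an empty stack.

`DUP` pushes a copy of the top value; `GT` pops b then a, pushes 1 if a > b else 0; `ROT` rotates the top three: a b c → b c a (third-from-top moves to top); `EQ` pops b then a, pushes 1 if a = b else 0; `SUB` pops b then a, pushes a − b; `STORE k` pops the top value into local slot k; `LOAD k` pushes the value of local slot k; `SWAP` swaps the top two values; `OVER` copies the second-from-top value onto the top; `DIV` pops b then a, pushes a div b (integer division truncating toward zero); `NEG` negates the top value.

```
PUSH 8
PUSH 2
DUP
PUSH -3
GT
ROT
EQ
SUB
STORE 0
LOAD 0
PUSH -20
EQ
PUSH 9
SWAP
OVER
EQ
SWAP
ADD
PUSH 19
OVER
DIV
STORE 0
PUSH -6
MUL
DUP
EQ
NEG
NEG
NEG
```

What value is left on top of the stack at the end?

-1

PUSH 8    [8]
PUSH 2    [8, 2]
DUP       [8, 2, 2]
PUSH -3   [8, 2, 2, -3]
GT        [8, 2, 1]
ROT       [2, 1, 8]
EQ        [2, 0]
SUB       [2]
STORE 0   []
LOAD 0    [2]
PUSH -20  [2, -20]
EQ        [0]
PUSH 9    [0, 9]
SWAP      [9, 0]
OVER      [9, 0, 9]
EQ        [9, 0]
SWAP      [0, 9]
ADD       [9]
PUSH 19   [9, 19]
OVER      [9, 19, 9]
DIV       [9, 2]
STORE 0   [9]
PUSH -6   [9, -6]
MUL       [-54]
DUP       [-54, -54]
EQ        [1]
NEG       [-1]
NEG       [1]
NEG       [-1]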